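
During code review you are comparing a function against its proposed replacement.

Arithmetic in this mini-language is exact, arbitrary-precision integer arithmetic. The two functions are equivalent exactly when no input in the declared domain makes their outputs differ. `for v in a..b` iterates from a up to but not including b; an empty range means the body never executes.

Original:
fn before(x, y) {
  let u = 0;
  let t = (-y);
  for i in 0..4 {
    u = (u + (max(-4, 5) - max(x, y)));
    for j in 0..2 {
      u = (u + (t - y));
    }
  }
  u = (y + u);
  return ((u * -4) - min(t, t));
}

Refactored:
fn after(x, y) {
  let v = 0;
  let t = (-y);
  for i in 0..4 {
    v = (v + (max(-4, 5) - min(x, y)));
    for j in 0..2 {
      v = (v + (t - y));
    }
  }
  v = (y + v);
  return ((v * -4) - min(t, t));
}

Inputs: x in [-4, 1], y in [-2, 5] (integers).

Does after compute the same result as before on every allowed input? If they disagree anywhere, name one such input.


Evaluate both at x=-4, y=-2.
before: u := 0 | t := 2 | iter i=0: | u := 7 | iter j=0: | u := 11 | iter j=1: | u := 15 | iter i=1: | u := 22 | iter j=0: | u := 26 | iter j=1: | u := 30 | iter i=2: | u := 37 | iter j=0: | u := 41 | iter j=1: | u := 45 | iter i=3: | u := 52 | iter j=0: | u := 56 | iter j=1: | u := 60 | u := 58 | result -234
after: v := 0 | t := 2 | iter i=0: | v := 9 | iter j=0: | v := 13 | iter j=1: | v := 17 | iter i=1: | v := 26 | iter j=0: | v := 30 | iter j=1: | v := 34 | iter i=2: | v := 43 | iter j=0: | v := 47 | iter j=1: | v := 51 | iter i=3: | v := 60 | iter j=0: | v := 64 | iter j=1: | v := 68 | v := 66 | result -266
-234 against -266: the behavior changed.
verdict: not equivalent; witness: x=-4, y=-2


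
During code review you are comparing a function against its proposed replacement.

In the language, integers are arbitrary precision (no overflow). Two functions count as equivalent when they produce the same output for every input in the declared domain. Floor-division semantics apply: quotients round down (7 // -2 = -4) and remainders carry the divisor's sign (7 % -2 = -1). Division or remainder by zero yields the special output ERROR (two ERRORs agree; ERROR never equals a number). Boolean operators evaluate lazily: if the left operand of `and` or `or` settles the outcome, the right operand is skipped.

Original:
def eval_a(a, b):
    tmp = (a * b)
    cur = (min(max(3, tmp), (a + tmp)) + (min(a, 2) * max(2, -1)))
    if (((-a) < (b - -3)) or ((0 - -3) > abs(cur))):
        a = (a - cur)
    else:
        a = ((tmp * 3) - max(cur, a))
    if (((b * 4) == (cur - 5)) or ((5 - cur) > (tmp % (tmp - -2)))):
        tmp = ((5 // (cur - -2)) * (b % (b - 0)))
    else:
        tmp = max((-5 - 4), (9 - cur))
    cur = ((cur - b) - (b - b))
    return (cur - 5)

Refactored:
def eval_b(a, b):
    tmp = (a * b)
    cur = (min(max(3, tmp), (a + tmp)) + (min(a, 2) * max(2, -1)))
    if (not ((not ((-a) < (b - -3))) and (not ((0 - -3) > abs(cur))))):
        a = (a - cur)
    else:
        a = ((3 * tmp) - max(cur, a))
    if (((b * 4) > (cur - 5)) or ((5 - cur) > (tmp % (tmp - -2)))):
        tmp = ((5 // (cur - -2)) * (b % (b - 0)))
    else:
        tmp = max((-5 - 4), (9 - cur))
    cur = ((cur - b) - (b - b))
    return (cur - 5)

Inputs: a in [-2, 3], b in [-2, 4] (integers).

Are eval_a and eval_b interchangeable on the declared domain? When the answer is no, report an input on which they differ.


Run the pair on a=-2, b=1.
eval_a: tmp becomes -2; next cur becomes -8; next (((-a) < (b - -3)) or ((0 - -3) > abs(cur))) evaluates to true; next a becomes 6; next hits division by zero so the output is ERROR
eval_b: tmp becomes -2; next cur becomes -8; next (not ((not ((-a) < (b - -3))) and (not ((0 - -3) > abs(cur))))) evaluates to true; next a becomes 6; next (((b * 4) > (cur - 5)) or ((5 - cur) > (tmp % (tmp - -2)))) evaluates to true; next tmp becomes 0; next cur becomes -9; next final value -14
ERROR and -14 differ, so these are not the same function on this domain.
verdict: not equivalent; witness: a=-2, b=1


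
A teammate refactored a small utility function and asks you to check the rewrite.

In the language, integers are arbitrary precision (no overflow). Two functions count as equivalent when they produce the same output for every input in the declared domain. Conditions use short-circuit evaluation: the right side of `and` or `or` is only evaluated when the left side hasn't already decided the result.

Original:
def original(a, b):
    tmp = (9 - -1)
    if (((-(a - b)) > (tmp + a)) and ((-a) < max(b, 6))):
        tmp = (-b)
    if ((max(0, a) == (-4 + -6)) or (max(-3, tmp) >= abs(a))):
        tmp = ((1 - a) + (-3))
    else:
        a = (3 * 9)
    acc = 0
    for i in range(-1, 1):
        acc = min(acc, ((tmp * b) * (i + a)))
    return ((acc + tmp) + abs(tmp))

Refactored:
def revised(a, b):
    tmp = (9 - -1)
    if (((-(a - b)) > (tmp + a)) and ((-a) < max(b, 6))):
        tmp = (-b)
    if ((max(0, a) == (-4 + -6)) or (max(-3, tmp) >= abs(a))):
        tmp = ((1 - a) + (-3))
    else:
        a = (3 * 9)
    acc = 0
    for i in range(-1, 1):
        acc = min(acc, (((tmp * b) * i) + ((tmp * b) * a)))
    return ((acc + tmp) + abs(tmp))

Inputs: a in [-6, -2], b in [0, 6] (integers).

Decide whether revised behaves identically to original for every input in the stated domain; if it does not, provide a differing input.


The two versions differ — the changes include arithmetic usage differs.
Spot check at a=-3, b=4 — original: tmp becomes 10; next (((-(a - b)) > (tmp + a)) and ((-a) < max(b, 6))) evaluates to false; next ((max(0, a) == (-4 + -6)) or (max(-3, tmp) >= abs(a))) evaluates to true; next tmp becomes 1; next acc becomes 0; next at i=-1:; next acc becomes -16; next at i=0:; next acc becomes -16; next final value -14. revised: tmp becomes 10; next (((-(a - b)) > (tmp + a)) and ((-a) < max(b, 6))) evaluates to false; next ((max(0, a) == (-4 + -6)) or (max(-3, tmp) >= abs(a))) evaluates to true; next tmp becomes 1; next acc becomes 0; next at i=-1:; next acc becomes -16; next at i=0:; next acc becomes -16; next final value -14. Both give -14.
An exhaustive pass over the 35 declared inputs shows identical outputs.
verdict: equivalent


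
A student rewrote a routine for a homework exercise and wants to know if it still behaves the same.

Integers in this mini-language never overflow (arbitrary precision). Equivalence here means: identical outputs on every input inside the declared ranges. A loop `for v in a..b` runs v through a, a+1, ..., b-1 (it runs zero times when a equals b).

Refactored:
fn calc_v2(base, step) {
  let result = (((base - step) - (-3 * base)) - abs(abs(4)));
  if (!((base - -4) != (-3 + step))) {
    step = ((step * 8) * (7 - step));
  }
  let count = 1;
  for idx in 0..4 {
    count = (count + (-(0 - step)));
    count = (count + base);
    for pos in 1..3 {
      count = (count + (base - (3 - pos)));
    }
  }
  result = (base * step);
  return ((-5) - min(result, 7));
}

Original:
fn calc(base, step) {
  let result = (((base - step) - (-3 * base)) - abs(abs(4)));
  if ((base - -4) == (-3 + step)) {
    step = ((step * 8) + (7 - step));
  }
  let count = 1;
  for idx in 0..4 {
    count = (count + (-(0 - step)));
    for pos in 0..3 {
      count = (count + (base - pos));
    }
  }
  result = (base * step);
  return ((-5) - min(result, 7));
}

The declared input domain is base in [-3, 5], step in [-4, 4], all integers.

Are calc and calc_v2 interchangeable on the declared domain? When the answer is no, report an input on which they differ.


Try base=-3, step=4.
calc: result = -20; ((base - -4) == (-3 + step)) -> true; step = 35; count = 1; [idx=0]; count = 36; [pos=0]; count = 33; [pos=1]; count = 29; [pos=2]; count = 24; [idx=1]; count = 59; [pos=0]; count = 56; [pos=1]; count = 52; [pos=2]; count = 47; [idx=2]; count = 82; [pos=0]; count = 79; [pos=1]; count = 75; [pos=2]; count = 70; [idx=3]; count = 105; [pos=0]; count = 102; [pos=1]; count = 98; [pos=2]; count = 93; result = -105; return 100
calc_v2: result = -20; (!((base - -4) != (-3 + step))) -> true; step = 96; count = 1; [idx=0]; count = 97; count = 94; [pos=1]; count = 89; [pos=2]; count = 85; [idx=1]; count = 181; count = 178; [pos=1]; count = 173; [pos=2]; count = 169; [idx=2]; count = 265; count = 262; [pos=1]; count = 257; [pos=2]; count = 253; [idx=3]; count = 349; count = 346; [pos=1]; count = 341; [pos=2]; count = 337; result = -288; return 283
100 and 283 differ, so these are not the same function on this domain.
verdict: not equivalent; witness: base=-3, step=4


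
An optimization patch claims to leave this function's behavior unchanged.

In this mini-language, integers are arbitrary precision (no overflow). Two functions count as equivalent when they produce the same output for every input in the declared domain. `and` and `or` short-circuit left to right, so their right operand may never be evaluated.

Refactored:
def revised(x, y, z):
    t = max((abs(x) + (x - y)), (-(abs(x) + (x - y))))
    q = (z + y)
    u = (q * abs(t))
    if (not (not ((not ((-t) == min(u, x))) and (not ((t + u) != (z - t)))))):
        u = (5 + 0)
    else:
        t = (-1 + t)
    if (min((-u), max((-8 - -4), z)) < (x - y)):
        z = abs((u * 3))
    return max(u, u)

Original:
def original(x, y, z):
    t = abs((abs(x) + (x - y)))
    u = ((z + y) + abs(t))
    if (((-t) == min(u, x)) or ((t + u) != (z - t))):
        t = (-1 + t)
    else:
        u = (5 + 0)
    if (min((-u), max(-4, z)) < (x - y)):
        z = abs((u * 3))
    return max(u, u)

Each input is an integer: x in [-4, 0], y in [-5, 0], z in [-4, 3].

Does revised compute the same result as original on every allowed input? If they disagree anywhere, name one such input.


There is a counterexample at x=-4, y=-5, z=-4: -4 on one side, -45 on the other.
original: t becomes 5; next u becomes -4; next (((-t) == min(u, x)) or ((t + u) != (z - t))) evaluates to true; next t becomes 4; next (min((-u), max(-4, z)) < (x - y)) evaluates to true; next z becomes 12; next final value -4
revised: t becomes 5; next q becomes -9; next u becomes -45; next (not (not ((not ((-t) == min(u, x))) and (not ((t + u) != (z - t)))))) evaluates to false; next t becomes 4; next (min((-u), max((-8 - -4), z)) < (x - y)) evaluates to true; next z becomes 135; next final value -45
verdict: not equivalent; witness: x=-4, y=-5, z=-4


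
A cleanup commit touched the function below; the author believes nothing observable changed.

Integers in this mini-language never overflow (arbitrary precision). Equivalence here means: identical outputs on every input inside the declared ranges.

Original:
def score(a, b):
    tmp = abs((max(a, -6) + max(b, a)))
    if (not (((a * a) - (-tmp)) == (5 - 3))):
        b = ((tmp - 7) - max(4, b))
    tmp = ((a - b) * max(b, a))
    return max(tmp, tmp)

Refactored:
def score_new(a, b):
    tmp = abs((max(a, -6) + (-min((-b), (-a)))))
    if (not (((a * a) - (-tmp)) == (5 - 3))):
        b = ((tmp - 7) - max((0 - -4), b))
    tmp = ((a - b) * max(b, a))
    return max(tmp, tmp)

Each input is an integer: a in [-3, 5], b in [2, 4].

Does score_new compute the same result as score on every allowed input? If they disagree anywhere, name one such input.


Reading the diff, among the changes: min/max/abs usage differs; also constant usage differs; also arithmetic usage differs.
As a probe, take a=1, b=3: score runs tmp becomes 4; next (not (((a * a) - (-tmp)) == (5 - 3))) evaluates to true; next b becomes -7; next tmp becomes 8; next final value 8; score_new runs tmp becomes 4; next (not (((a * a) - (-tmp)) == (5 - 3))) evaluates to true; next b becomes -7; next tmp becomes 8; next final value 8; both end at 8.
Checked all 27 inputs in the declared domain: the outputs agree on every one.
verdict: equivalent


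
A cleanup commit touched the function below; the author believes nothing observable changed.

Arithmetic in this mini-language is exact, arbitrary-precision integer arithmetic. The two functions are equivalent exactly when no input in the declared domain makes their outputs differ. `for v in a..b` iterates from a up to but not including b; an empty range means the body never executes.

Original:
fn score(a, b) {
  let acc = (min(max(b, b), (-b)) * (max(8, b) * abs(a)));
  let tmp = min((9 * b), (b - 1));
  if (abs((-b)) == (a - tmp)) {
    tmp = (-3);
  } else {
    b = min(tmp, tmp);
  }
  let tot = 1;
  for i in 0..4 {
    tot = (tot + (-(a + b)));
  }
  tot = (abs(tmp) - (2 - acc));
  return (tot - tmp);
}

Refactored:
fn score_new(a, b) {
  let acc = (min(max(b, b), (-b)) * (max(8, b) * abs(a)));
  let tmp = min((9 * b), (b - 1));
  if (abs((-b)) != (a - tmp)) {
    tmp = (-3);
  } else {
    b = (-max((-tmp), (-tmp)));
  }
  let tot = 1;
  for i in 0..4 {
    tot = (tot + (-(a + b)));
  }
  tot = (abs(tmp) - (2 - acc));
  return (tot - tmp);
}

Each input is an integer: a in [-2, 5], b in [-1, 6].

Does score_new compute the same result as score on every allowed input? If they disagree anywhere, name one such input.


These are not equivalent — on a=-2, b=-1 the outputs split (0 vs -12).
score: acc := -16 | tmp := -9 | (abs((-b)) == (a - tmp)): false | b := -9 | tot := 1 | iter i=0: | tot := 12 | iter i=1: | tot := 23 | iter i=2: | tot := 34 | iter i=3: | tot := 45 | tot := -9 | result 0
score_new: acc := -16 | tmp := -9 | (abs((-b)) != (a - tmp)): true | tmp := -3 | tot := 1 | iter i=0: | tot := 4 | iter i=1: | tot := 7 | iter i=2: | tot := 10 | iter i=3: | tot := 13 | tot := -15 | result -12
verdict: not equivalent; witness: a=-2, b=-1


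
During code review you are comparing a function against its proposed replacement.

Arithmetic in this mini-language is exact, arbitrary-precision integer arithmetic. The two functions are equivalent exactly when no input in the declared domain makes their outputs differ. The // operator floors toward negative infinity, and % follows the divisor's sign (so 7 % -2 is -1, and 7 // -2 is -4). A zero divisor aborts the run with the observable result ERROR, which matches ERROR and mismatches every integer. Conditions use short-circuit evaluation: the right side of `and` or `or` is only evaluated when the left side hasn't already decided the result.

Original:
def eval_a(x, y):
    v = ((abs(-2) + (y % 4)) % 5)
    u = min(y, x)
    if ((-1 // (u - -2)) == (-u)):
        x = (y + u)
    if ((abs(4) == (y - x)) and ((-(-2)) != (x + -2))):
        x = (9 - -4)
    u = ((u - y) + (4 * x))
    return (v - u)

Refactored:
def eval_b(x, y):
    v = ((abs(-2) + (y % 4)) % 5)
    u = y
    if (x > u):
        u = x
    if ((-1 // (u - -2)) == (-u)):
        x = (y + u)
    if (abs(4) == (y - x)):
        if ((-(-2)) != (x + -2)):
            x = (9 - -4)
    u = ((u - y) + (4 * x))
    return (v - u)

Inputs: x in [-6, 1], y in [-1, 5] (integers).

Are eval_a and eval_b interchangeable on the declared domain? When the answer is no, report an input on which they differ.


Try x=-6, y=-1.
eval_a: v := 0 | u := -6 | ((-1 // (u - -2)) == (-u)): false | ((abs(4) == (y - x)) and ((-(-2)) != (x + -2))): false | u := -29 | result 29
eval_b: v := 0 | u := -1 | (x > u): false | ((-1 // (u - -2)) == (-u)): false | (abs(4) == (y - x)): false | u := -24 | result 24
29 against 24: the behavior changed.
verdict: not equivalent; witness: x=-6, y=-1


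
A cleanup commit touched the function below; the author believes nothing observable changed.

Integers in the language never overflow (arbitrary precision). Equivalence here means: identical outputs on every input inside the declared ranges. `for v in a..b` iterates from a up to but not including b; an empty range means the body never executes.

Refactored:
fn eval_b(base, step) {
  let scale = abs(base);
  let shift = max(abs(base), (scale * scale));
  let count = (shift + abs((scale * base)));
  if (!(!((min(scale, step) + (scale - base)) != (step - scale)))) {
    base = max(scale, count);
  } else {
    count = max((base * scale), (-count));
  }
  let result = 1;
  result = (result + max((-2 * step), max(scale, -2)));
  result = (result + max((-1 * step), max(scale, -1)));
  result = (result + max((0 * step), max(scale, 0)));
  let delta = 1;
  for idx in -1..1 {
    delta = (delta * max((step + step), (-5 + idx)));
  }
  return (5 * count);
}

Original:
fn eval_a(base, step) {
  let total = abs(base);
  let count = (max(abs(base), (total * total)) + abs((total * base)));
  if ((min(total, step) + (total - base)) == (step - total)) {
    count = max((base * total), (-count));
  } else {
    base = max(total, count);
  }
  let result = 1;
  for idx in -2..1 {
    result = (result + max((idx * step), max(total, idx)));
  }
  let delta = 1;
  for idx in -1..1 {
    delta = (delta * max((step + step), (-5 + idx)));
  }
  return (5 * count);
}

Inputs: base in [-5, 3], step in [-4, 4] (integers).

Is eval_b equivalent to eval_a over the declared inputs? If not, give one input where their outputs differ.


The two are interchangeable: constant usage differs, local variable names differ, min/max/abs usage differs, arithmetic usage differs, statement counts differ, comparison usage differs, loop structure differs, boolean connective usage differs, and every declared input agrees.
Spot check at base=-3, step=-2 — eval_a: total=3, then count=18, then ((min(total, step) + (total - base)) == (step - total)) is false, then base=18, then result=1, then (idx=-2), then result=5, then (idx=-1), then result=8, then (idx=0), then result=11, then delta=1, then (idx=-1), then delta=-4, then (idx=0), then delta=16, then returns 90. eval_b: scale=3, then shift=9, then count=18, then (!(!((min(scale, step) + (scale - base)) != (step - scale)))) is true, then base=18, then result=1, then result=5, then result=8, then result=11, then delta=1, then (idx=-1), then delta=-4, then (idx=0), then delta=16, then returns 90. Both give 90.
Sweeping the whole domain (81 inputs) finds no disagreement.
verdict: equivalent


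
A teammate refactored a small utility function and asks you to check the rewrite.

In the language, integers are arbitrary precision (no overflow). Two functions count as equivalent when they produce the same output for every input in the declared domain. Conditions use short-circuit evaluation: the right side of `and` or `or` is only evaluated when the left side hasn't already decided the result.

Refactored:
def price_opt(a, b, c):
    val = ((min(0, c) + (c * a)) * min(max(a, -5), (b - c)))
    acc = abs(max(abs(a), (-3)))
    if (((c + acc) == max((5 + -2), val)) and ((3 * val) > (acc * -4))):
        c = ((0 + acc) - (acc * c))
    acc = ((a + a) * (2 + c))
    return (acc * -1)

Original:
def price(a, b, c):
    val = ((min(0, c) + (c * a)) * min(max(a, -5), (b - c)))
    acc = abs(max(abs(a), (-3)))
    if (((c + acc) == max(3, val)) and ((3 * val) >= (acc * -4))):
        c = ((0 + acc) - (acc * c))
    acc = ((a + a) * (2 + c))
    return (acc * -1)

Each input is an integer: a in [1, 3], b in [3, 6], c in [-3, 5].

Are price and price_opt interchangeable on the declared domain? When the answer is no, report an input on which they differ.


The one real change (`((3 * val) >= (acc * -4))` became `((3 * val) > (acc * -4))`) has no effect anywhere in the declared ranges.
One worked example (a=1, b=3, c=2) — price: val = 2; acc = 1; (((c + acc) == max(3, val)) and ((3 * val) >= (acc * -4))) -> true; c = -1; acc = 2; return -2; price_opt: val = 2; acc = 1; (((c + acc) == max((5 + -2), val)) and ((3 * val) > (acc * -4))) -> true; c = -1; acc = 2; return -2; agreement on -2.
Across all 108 domain points the two functions coincide.
verdict: equivalent


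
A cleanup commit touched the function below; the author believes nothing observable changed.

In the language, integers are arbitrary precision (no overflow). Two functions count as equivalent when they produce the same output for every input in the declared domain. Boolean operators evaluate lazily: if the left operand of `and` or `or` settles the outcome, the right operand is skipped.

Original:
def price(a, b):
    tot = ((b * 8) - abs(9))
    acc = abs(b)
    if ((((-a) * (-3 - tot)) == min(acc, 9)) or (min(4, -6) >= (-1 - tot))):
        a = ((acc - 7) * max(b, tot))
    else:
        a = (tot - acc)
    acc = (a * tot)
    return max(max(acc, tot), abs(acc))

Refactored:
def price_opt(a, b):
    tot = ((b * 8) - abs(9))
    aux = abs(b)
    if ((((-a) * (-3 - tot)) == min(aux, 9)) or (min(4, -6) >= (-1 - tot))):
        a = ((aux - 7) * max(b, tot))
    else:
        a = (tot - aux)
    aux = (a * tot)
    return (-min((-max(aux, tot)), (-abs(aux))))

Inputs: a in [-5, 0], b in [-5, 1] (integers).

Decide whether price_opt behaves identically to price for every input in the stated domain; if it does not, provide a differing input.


Reading the diff, among the changes: min/max/abs usage differs, and local variable names differ.
Tracing a=-5, b=-3: price: tot = -33; acc = 3; ((((-a) * (-3 - tot)) == min(acc, 9)) or (min(4, -6) >= (-1 - tot))) -> false; a = -36; acc = 1188; return 1188 | price_opt: tot = -33; aux = 3; ((((-a) * (-3 - tot)) == min(aux, 9)) or (min(4, -6) >= (-1 - tot))) -> false; a = -36; aux = 1188; return 1188 — matching result 1188.
Every one of the 42 inputs gives matching results.
verdict: equivalent


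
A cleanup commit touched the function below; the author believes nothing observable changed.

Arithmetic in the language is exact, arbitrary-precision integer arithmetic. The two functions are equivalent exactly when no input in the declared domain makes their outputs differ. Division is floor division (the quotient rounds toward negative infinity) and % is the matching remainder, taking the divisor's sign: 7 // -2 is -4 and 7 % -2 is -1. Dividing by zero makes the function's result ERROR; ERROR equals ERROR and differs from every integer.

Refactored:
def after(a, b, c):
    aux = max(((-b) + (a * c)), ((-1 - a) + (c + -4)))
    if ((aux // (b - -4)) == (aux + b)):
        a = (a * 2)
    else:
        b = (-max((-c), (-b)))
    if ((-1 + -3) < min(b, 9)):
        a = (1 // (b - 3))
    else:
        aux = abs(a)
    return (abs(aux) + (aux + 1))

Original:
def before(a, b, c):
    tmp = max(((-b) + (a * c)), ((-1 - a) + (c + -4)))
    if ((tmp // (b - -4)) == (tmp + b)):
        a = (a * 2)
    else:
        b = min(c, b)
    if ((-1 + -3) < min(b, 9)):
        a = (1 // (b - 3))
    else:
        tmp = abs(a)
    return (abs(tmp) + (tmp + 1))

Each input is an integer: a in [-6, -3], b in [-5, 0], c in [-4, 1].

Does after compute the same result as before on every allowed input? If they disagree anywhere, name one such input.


Equivalent — the differences include min/max/abs usage differs, plus local variable names differ, yet no declared input distinguishes the two.
Spot check at a=-3, b=-3, c=1 — before: tmp=0, then ((tmp // (b - -4)) == (tmp + b)) is false, then b=-3, then ((-1 + -3) < min(b, 9)) is true, then a=-1, then returns 1. after: aux=0, then ((aux // (b - -4)) == (aux + b)) is false, then b=-3, then ((-1 + -3) < min(b, 9)) is true, then a=-1, then returns 1. Both give 1.
Across all 144 domain points the two functions coincide.
verdict: equivalent


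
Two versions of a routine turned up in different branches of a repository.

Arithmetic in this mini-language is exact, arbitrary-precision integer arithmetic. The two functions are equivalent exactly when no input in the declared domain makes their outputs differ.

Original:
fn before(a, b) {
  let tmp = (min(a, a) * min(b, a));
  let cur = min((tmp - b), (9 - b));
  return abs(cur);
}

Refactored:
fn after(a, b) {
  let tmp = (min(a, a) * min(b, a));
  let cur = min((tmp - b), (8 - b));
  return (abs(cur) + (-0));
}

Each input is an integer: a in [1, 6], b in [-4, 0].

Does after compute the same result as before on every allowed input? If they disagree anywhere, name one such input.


The one real change (`9` became `8`) has no effect anywhere in the declared ranges.
Spot check at a=1, b=-4 — before: tmp becomes -4; next cur becomes 0; next final value 0. after: tmp becomes -4; next cur becomes 0; next final value 0. Both give 0.
An exhaustive pass over the 30 declared inputs shows identical outputs.
verdict: equivalent


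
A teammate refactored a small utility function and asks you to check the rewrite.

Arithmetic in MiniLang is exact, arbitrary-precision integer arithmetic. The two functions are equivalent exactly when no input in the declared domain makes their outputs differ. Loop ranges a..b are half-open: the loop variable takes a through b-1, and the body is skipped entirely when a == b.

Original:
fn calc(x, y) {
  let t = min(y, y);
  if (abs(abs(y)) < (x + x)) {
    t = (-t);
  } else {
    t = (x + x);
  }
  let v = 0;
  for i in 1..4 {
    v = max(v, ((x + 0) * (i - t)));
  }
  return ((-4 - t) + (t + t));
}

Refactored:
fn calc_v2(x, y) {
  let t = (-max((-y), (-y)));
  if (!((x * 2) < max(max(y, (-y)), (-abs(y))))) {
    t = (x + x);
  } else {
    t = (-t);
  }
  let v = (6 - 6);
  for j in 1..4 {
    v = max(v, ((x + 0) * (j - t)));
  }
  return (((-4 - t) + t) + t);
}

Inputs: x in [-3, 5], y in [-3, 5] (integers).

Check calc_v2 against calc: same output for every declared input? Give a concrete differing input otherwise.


These are not equivalent — on x=-3, y=-3 the outputs split (-10 vs -1).
calc: t=-3, then (abs(abs(y)) < (x + x)) is false, then t=-6, then v=0, then (i=1), then v=0, then (i=2), then v=0, then (i=3), then v=0, then returns -10
calc_v2: t=-3, then (!((x * 2) < max(max(y, (-y)), (-abs(y))))) is false, then t=3, then v=0, then (j=1), then v=6, then (j=2), then v=6, then (j=3), then v=6, then returns -1
verdict: not equivalent; witness: x=-3, y=-3


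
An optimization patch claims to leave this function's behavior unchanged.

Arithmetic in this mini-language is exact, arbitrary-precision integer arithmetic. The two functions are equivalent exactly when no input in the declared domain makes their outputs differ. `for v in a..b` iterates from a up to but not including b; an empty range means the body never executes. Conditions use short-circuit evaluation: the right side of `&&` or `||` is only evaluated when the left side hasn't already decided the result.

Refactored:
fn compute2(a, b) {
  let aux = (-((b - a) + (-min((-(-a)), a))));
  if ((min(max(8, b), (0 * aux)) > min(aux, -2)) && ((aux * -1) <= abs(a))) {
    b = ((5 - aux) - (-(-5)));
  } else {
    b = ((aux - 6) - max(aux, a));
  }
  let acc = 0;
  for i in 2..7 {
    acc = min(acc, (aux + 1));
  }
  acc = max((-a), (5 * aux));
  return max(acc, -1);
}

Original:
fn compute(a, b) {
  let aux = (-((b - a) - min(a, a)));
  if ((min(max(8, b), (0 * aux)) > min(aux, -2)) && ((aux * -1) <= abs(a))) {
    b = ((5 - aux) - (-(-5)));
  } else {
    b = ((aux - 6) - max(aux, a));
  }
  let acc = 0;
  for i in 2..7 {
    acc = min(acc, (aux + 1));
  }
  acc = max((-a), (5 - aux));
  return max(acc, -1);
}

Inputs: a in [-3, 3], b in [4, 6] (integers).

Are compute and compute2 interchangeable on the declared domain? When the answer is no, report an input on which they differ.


Input a=-3, b=4: 15 from compute versus 3 from compute2.
verdict: not equivalent; witness: a=-3, b=4


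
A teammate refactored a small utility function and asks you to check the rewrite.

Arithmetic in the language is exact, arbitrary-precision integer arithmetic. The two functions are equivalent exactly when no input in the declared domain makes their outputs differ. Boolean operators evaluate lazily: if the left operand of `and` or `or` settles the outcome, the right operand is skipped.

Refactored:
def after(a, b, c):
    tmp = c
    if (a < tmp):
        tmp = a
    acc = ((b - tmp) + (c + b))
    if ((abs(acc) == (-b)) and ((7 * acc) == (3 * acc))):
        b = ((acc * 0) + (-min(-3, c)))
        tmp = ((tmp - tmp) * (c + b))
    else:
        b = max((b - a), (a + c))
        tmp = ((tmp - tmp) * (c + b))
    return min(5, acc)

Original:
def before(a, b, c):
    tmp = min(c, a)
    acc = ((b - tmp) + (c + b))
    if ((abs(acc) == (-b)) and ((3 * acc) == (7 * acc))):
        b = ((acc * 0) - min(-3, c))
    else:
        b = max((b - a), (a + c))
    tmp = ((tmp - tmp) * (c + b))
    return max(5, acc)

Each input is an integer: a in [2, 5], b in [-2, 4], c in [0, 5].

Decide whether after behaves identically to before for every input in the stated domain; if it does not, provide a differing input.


These are not equivalent — on a=2, b=-2, c=0 the outputs split (5 vs -4).
before: tmp becomes 0; next acc becomes -4; next ((abs(acc) == (-b)) and ((3 * acc) == (7 * acc))) evaluates to false; next b becomes 2; next tmp becomes 0; next final value 5
after: tmp becomes 0; next (a < tmp) evaluates to false; next acc becomes -4; next ((abs(acc) == (-b)) and ((7 * acc) == (3 * acc))) evaluates to false; next b becomes 2; next tmp becomes 0; next final value -4
verdict: not equivalent; witness: a=2, b=-2, c=0


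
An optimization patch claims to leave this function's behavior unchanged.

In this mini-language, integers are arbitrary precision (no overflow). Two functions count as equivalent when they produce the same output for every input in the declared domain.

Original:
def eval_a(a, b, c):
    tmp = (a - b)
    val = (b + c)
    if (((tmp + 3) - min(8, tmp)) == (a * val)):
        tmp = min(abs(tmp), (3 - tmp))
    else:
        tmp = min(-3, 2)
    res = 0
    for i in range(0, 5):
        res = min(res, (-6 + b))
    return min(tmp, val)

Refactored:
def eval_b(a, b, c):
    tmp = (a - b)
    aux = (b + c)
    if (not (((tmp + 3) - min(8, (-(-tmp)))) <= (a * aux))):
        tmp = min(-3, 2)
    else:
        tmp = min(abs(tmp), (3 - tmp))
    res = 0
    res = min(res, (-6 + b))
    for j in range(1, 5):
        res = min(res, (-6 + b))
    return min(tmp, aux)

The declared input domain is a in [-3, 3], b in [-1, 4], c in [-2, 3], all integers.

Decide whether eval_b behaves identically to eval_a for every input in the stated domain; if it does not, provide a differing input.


a=-3, b=-1, c=-1 yields -3 from eval_a but -2 from eval_b.
verdict: not equivalent; witness: a=-3, b=-1, c=-1


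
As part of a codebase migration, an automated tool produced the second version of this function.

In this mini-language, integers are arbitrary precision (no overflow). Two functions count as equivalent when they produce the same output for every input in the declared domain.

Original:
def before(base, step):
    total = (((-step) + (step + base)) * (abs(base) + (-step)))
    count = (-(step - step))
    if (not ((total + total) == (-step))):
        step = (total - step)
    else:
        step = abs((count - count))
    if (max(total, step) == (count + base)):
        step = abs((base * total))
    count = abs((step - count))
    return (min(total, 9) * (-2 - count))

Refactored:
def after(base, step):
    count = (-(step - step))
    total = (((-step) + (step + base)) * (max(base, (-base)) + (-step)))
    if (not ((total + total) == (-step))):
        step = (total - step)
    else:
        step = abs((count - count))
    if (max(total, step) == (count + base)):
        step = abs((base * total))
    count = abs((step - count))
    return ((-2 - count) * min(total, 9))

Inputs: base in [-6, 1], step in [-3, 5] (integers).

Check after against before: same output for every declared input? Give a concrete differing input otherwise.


Reading the diff, among the changes: min/max/abs usage differs.
As a probe, take base=-4, step=0: before runs total=-16, then count=0, then (not ((total + total) == (-step))) is true, then step=-16, then (max(total, step) == (count + base)) is false, then count=16, then returns 288; after runs count=0, then total=-16, then (not ((total + total) == (-step))) is true, then step=-16, then (max(total, step) == (count + base)) is false, then count=16, then returns 288; both end at 288.
Every one of the 72 inputs gives matching results.
verdict: equivalent


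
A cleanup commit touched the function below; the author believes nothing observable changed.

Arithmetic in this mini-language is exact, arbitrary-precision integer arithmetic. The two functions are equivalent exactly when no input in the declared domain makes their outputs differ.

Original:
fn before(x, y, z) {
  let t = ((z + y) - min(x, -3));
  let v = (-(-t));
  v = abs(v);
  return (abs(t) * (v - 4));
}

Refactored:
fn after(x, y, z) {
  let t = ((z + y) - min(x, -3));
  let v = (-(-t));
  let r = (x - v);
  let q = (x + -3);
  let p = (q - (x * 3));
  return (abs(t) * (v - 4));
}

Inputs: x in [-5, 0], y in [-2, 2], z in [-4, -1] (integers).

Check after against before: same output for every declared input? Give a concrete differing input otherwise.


Take x=-5, y=-2, z=-4.
before: t becomes -1; next v becomes -1; next v becomes 1; next final value -3
after: t becomes -1; next v becomes -1; next r becomes -4; next q becomes -8; next p becomes 7; next final value -5
-3 != -5, so the rewrite changes behavior.
verdict: not equivalent; witness: x=-5, y=-2, z=-4


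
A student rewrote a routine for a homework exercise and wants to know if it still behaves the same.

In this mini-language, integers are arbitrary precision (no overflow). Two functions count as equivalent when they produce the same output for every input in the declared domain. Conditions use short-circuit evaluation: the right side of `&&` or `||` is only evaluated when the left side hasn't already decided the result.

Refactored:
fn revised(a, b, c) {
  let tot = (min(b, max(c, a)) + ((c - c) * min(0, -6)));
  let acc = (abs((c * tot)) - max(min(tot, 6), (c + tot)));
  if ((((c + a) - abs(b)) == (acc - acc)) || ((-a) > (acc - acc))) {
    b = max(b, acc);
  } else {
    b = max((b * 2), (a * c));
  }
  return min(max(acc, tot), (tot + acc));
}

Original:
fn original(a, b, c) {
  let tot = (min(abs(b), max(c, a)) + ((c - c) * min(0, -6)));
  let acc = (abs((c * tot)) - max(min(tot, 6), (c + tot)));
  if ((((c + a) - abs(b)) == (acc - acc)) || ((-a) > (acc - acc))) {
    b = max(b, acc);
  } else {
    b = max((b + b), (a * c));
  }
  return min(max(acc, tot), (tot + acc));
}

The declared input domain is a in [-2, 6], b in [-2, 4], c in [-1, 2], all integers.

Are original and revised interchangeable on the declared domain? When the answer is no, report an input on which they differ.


These are not equivalent — on a=-2, b=-2, c=-1 the outputs split (1 vs 2).
original: tot = -1; acc = 2; ((((c + a) - abs(b)) == (acc - acc)) || ((-a) > (acc - acc))) -> true; b = 2; return 1
revised: tot = -2; acc = 4; ((((c + a) - abs(b)) == (acc - acc)) || ((-a) > (acc - acc))) -> true; b = 4; return 2
verdict: not equivalent; witness: a=-2, b=-2, c=-1


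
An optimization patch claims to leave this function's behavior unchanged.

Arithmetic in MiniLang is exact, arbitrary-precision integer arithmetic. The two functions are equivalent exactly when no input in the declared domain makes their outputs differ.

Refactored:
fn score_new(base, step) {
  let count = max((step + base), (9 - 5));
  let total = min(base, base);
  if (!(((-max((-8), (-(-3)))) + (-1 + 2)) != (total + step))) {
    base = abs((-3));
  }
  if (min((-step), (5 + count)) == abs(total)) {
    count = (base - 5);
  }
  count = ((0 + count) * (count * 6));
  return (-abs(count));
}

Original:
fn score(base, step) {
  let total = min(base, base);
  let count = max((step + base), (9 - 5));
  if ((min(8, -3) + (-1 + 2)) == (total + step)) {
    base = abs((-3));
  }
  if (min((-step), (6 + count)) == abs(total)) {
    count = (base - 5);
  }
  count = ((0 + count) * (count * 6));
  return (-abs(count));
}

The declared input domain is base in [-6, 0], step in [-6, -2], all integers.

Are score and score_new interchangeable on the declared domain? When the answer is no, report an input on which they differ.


Equivalent. The one real change (`6` became `5`) has no effect anywhere in the declared ranges.
An exhaustive pass over the 35 declared inputs shows identical outputs.
One worked example (base=-1, step=-2) — score: total=-1, then count=4, then ((min(8, -3) + (-1 + 2)) == (total + step)) is false, then (min((-step), (6 + count)) == abs(total)) is false, then count=96, then returns -96; score_new: count=4, then total=-1, then (!(((-max((-8), (-(-3)))) + (-1 + 2)) != (total + step))) is false, then (min((-step), (5 + count)) == abs(total)) is false, then count=96, then returns -96; agreement on -96.
verdict: equivalent


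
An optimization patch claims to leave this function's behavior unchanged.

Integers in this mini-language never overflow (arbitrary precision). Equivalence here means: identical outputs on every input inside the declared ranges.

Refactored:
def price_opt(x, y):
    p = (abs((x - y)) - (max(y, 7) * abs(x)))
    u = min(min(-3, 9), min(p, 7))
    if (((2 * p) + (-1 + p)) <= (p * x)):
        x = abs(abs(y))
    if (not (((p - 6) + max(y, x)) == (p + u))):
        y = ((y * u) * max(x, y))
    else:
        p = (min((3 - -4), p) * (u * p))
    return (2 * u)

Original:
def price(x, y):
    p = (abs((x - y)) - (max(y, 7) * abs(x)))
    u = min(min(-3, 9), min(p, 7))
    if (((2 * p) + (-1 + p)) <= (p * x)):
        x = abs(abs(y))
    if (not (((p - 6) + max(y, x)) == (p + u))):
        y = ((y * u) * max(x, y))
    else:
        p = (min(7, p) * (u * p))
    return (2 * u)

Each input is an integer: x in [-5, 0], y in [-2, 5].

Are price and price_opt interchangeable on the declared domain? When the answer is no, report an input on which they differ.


Side by side, the visible changes include: constant usage differs, arithmetic usage differs.
One worked example (x=0, y=2) — price: p := 2 | u := -3 | (((2 * p) + (-1 + p)) <= (p * x)): false | (not (((p - 6) + max(y, x)) == (p + u))): true | y := -12 | result -6; price_opt: p := 2 | u := -3 | (((2 * p) + (-1 + p)) <= (p * x)): false | (not (((p - 6) + max(y, x)) == (p + u))): true | y := -12 | result -6; agreement on -6.
An exhaustive pass over the 48 declared inputs shows identical outputs.
verdict: equivalent


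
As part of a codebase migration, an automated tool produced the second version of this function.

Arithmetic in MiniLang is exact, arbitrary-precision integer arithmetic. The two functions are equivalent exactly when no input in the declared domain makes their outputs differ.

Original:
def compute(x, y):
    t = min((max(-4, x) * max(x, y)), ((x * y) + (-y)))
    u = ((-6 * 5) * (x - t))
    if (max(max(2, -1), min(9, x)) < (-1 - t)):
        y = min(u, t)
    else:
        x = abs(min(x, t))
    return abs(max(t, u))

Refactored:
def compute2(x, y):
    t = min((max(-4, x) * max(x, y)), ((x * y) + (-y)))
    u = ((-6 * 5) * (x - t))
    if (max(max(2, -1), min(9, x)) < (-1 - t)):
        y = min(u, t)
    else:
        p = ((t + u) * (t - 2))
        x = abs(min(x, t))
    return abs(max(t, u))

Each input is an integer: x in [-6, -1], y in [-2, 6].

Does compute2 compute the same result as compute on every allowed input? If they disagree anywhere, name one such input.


This is a faithful refactor — local variable names differ; arithmetic usage differs; statement counts differ; constant usage differs, but the computed results match everywhere.
One worked example (x=-5, y=1) — compute: t = -6; u = -30; (max(max(2, -1), min(9, x)) < (-1 - t)) -> true; y = -30; return 6; compute2: t = -6; u = -30; (max(max(2, -1), min(9, x)) < (-1 - t)) -> true; y = -30; return 6; agreement on 6.
An exhaustive pass over the 54 declared inputs shows identical outputs.
verdict: equivalent


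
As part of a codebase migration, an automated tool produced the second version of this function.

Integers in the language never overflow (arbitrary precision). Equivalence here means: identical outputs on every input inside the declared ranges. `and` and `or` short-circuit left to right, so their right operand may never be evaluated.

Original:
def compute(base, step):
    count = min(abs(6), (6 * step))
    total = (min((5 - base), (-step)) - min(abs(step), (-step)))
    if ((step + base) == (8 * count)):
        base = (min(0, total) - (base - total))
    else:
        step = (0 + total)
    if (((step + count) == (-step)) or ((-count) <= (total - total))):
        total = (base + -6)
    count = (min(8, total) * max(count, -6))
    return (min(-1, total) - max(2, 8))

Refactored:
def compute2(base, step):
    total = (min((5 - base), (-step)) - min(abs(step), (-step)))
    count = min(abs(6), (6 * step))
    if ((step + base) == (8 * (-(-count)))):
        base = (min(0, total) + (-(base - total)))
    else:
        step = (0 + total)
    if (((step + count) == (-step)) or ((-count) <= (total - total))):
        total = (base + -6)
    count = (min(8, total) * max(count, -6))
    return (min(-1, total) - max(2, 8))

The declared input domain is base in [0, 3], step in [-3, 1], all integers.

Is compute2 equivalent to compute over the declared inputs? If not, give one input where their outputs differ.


The two versions differ — the changes include arithmetic usage differs.
Spot check at base=3, step=-1 — compute: count becomes -6; next total becomes 0; next ((step + base) == (8 * count)) evaluates to false; next step becomes 0; next (((step + count) == (-step)) or ((-count) <= (total - total))) evaluates to false; next count becomes 0; next final value -9. compute2: total becomes 0; next count becomes -6; next ((step + base) == (8 * (-(-count)))) evaluates to false; next step becomes 0; next (((step + count) == (-step)) or ((-count) <= (total - total))) evaluates to false; next count becomes 0; next final value -9. Both give -9.
Checked all 20 inputs in the declared domain: the outputs agree on every one.
verdict: equivalent
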